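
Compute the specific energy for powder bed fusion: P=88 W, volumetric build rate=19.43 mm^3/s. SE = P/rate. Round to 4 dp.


SE = 88 / 19.43 = 4.5291 J/mm^3


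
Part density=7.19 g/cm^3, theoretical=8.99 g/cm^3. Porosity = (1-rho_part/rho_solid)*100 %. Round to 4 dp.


Porosity = (1-7.19/8.99)*100 = 20.0222 %


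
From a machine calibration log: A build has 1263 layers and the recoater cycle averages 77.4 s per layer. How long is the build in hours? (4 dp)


t = 1263 * 77.4 / 3600 = 27.1545 hrs


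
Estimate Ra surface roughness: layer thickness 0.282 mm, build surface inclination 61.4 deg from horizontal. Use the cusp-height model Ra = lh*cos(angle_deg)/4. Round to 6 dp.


Ra = 0.282 * cos(61.4) / 4 = 0.033748 mm


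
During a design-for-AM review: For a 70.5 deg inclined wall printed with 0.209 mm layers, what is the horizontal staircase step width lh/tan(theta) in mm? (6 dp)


step = 0.209 / tan(70.5) = 0.074011 mm


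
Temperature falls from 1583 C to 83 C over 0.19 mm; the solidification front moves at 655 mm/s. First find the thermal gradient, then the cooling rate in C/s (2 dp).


G = (1583-83)/0.19 = 7894.73684211 C/mm
CR = 7894.73684211 * 655 = 5171052.63 C/s


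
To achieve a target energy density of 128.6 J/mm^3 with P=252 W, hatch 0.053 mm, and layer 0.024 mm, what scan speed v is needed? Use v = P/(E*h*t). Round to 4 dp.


v = 252 / (128.6*0.053*0.024) = 1540.5382 mm/s


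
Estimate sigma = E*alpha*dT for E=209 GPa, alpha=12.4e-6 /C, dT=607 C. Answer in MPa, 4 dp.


sigma = 209*1000 * 12.4e-6 * 607 = 1573.1012 MPa


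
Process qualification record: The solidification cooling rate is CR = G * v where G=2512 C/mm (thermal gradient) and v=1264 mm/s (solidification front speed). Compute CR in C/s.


CR = 2512 * 1264 = 3175168 C/s


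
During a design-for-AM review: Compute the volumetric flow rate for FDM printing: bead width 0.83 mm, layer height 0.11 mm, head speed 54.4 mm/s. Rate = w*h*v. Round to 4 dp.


Rate = 0.83 * 0.11 * 54.4 = 4.9667 mm^3/s


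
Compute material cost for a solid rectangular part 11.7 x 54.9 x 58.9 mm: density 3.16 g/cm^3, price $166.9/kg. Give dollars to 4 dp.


V = 11.7 * 54.9 * 58.9 = 37833.237 mm^3 = 37.833237 cm^3
Mass = 37.833237 * 3.16 / 1000 = 0.11955303 kg
Cost = 0.11955303 * 166.9 = 19.9534 $


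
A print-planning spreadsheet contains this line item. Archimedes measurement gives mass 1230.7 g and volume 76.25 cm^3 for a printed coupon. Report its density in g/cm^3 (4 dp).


rho = 1230.7 / 76.25 = 16.1403 g/cm^3


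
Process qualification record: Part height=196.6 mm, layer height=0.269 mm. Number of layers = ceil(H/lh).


Layers = ceil(196.6/0.269) = 731


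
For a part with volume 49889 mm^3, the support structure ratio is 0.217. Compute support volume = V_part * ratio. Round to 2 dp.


V_support = 49889 * 0.217 = 10825.91 mm^3


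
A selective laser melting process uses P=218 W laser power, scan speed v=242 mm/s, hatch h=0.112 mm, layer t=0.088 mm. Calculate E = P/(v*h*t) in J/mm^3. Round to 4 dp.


E = 218 / (242*0.112*0.088) = 91.3988 J/mm^3


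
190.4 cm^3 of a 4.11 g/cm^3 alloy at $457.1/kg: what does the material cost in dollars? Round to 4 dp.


Mass = 190.4*4.11/1000 = 0.782544 kg
Cost = 0.782544 * 457.1 = 357.7009 $


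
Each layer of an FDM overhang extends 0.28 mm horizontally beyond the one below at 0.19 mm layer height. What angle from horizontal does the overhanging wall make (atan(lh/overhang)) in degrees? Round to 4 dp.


angle = atan(0.19/0.28) = 34.1597 degrees


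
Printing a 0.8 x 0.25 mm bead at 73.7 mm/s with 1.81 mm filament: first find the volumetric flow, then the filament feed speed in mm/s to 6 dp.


Q = 0.8 * 0.25 * 73.7 = 14.74 mm^3/s
A_fil = pi*(1.81/2)^2 = 2.57304292 mm^2
v_feed = 14.74 / 2.57304292 = 5.728626 mm/s


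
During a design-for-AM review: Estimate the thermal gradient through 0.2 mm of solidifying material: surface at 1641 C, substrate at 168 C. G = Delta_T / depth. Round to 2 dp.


G = (1641-168)/0.2 = 7365.0 C/mm


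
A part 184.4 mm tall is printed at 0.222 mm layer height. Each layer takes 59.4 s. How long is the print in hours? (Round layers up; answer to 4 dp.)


Layers = ceil(184.4/0.222) = 831
t = 831 * 59.4 / 3600 = 13.7115 hrs


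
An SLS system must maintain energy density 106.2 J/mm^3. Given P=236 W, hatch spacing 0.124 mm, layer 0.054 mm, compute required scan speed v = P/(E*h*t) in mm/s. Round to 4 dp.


v = 236 / (106.2*0.124*0.054) = 331.8731 mm/s


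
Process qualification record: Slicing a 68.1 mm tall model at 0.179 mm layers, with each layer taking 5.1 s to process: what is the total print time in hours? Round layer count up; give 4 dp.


Layers = ceil(68.1/0.179) = 381
t = 381 * 5.1 / 3600 = 0.5398 hrs


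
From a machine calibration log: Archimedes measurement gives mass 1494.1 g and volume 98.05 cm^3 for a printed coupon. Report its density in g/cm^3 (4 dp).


rho = 1494.1 / 98.05 = 15.2381 g/cm^3


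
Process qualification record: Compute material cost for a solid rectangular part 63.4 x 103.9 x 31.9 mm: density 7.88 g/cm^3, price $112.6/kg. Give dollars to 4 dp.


V = 63.4 * 103.9 * 31.9 = 210133.594 mm^3 = 210.133594 cm^3
Mass = 210.133594 * 7.88 / 1000 = 1.65585272 kg
Cost = 1.65585272 * 112.6 = 186.449 $


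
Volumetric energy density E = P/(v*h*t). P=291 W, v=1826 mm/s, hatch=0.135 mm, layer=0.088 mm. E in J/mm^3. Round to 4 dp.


E = 291 / (1826*0.135*0.088) = 13.4145 J/mm^3


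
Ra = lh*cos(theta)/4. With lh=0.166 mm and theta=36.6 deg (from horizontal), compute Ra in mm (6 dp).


Ra = 0.166 * cos(36.6) / 4 = 0.033317 mm


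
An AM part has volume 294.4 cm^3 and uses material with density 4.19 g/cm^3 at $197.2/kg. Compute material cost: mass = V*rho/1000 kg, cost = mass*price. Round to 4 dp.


Mass = 294.4*4.19/1000 = 1.233536 kg
Cost = 1.233536 * 197.2 = 243.2533 $


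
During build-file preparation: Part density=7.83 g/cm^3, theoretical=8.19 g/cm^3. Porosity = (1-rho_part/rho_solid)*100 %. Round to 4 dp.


Porosity = (1-7.83/8.19)*100 = 4.3956 %


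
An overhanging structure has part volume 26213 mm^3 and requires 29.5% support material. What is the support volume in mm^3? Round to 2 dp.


V_support = 26213 * 0.295 = 7732.84 mm^3


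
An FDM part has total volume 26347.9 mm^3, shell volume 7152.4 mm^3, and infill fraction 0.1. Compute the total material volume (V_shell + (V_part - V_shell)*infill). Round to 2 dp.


V_infill = (26347.9 - 7152.4) * 0.1 = 1919.55
V_total = 7152.4 + 1919.55 = 9071.95 mm^3


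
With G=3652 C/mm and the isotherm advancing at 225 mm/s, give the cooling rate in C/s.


CR = 3652 * 225 = 821700 C/s


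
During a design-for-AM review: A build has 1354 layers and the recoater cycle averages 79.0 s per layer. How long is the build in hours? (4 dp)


t = 1354 * 79.0 / 3600 = 29.7128 hrs


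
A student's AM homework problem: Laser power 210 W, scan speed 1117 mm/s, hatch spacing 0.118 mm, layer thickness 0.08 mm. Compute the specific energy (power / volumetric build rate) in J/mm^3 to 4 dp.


Build rate = 1117 * 0.118 * 0.08 = 10.54448 mm^3/s
SE = 210 / 10.54448 = 19.9156 J/mm^3


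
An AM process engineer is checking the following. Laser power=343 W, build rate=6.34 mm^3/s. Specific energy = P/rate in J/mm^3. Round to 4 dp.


SE = 343 / 6.34 = 54.1009 J/mm^3


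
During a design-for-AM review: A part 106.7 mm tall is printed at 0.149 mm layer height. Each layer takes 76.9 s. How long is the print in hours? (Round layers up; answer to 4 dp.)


Layers = ceil(106.7/0.149) = 717
t = 717 * 76.9 / 3600 = 15.3159 hrs


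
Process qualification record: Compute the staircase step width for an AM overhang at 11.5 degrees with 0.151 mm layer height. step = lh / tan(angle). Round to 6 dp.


step = 0.151 / tan(11.5) = 0.742189 mm


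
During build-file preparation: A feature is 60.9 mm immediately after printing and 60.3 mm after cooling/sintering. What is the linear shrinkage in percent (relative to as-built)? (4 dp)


Shrinkage = ((60.9-60.3)/60.9)*100 = 0.9852 %


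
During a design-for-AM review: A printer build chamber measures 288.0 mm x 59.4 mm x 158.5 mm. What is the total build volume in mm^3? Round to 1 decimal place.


V = 288.0 * 59.4 * 158.5 = 2711491.2 mm^3


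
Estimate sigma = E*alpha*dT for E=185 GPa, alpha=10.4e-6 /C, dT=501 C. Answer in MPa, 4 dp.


sigma = 185*1000 * 10.4e-6 * 501 = 963.924 MPa


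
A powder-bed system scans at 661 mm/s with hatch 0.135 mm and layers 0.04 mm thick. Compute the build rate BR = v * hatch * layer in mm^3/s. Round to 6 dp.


Rate = 661 * 0.135 * 0.04 = 3.5694 mm^3/s


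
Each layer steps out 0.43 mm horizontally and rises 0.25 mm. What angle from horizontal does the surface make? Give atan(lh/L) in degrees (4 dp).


angle = atan(0.25/0.43) = 30.1735 degrees


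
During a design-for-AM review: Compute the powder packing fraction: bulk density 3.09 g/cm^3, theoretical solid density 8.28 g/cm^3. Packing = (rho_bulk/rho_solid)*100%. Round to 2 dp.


Packing = (3.09/8.28)*100 = 37.32 %


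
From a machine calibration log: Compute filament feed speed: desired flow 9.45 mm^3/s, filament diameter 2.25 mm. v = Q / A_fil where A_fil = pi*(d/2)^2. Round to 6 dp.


A = pi*(2.25/2)^2 = 3.976078
v = 9.45 / 3.976078 = 2.376714 mm/s


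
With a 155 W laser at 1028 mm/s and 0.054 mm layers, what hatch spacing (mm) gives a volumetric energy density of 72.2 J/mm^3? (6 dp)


h = 155 / (72.2*1028*0.054) = 0.038673 mm


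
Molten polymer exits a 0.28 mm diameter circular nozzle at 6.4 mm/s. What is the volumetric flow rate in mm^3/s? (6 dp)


A = pi*(0.28/2)^2 = 0.06157522 mm^2
Q = 0.06157522 * 6.4 = 0.394081 mm^3/s


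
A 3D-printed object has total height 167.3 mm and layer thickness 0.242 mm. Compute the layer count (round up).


Layers = ceil(167.3/0.242) = 692


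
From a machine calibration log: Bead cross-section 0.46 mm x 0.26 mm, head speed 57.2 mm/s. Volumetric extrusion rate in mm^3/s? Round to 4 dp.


Rate = 0.46 * 0.26 * 57.2 = 6.8411 mm^3/s


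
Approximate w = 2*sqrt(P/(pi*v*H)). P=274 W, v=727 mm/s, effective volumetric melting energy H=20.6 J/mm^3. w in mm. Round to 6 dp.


w = 2*sqrt(274/(pi*727*20.6)) = 0.152626 mm


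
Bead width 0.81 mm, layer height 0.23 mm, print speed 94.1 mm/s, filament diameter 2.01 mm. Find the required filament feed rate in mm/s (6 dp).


Q = 0.81 * 0.23 * 94.1 = 17.53083 mm^3/s
A_fil = pi*(2.01/2)^2 = 3.17308712 mm^2
v_feed = 17.53083 / 3.17308712 = 5.52485 mm/s


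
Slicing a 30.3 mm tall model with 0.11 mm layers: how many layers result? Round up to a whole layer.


Layers = ceil(30.3/0.11) = 276


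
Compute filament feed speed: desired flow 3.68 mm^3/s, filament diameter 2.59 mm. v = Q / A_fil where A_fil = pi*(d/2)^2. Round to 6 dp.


A = pi*(2.59/2)^2 = 5.268529
v = 3.68 / 5.268529 = 0.698487 mm/s


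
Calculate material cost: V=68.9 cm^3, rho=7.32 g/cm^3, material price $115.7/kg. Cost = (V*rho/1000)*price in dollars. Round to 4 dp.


Mass = 68.9*7.32/1000 = 0.504348 kg
Cost = 0.504348 * 115.7 = 58.3531 $


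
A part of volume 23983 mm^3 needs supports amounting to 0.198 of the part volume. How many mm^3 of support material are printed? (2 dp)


V_support = 23983 * 0.198 = 4748.63 mm^3


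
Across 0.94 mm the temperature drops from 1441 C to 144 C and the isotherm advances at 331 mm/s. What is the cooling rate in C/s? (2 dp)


G = (1441-144)/0.94 = 1379.78723404 C/mm
CR = 1379.78723404 * 331 = 456709.57 C/s


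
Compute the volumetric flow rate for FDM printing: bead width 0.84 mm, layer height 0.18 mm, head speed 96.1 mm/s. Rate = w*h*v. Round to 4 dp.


Rate = 0.84 * 0.18 * 96.1 = 14.5303 mm^3/s


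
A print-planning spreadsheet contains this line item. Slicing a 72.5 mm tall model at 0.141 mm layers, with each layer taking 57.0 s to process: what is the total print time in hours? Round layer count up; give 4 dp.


Layers = ceil(72.5/0.141) = 515
t = 515 * 57.0 / 3600 = 8.1542 hrs


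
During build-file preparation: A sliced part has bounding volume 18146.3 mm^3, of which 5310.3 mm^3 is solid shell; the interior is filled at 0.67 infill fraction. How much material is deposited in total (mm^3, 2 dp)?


V_infill = (18146.3 - 5310.3) * 0.67 = 8600.12
V_total = 5310.3 + 8600.12 = 13910.42 mm^3


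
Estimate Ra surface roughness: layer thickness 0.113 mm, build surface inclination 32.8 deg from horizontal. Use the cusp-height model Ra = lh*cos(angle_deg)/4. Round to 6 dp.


Ra = 0.113 * cos(32.8) / 4 = 0.023746 mm


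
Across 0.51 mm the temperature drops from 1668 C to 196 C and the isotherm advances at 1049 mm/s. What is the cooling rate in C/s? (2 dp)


G = (1668-196)/0.51 = 2886.2745098 C/mm
CR = 2886.2745098 * 1049 = 3027701.96 C/s


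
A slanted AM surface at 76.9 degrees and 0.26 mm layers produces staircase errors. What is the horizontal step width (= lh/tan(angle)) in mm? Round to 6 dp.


step = 0.26 / tan(76.9) = 0.060504 mm


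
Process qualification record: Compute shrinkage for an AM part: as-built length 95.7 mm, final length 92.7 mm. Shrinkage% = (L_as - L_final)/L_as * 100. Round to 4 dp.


Shrinkage = ((95.7-92.7)/95.7)*100 = 3.1348 %


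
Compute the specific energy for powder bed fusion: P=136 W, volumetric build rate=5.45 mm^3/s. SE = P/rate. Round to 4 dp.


SE = 136 / 5.45 = 24.9541 J/mm^3


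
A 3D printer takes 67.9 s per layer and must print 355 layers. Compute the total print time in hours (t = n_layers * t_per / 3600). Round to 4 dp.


t = 355 * 67.9 / 3600 = 6.6957 hrs


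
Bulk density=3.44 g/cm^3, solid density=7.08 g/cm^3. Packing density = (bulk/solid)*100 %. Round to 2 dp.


Packing = (3.44/7.08)*100 = 48.59 %


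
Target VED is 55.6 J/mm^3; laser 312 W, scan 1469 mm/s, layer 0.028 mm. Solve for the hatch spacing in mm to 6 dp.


h = 312 / (55.6*1469*0.028) = 0.136427 mm


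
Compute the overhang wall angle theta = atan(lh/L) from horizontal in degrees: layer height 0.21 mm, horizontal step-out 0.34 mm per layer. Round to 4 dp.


angle = atan(0.21/0.34) = 31.7014 degrees


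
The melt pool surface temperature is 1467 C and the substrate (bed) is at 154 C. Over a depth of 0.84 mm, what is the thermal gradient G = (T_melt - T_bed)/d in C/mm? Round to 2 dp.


G = (1467-154)/0.84 = 1563.1 C/mm


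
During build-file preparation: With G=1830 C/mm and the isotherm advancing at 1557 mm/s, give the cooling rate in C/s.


CR = 1830 * 1557 = 2849310 C/s


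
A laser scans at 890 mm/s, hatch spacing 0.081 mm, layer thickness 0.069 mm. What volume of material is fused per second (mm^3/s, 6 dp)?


Rate = 890 * 0.081 * 0.069 = 4.97421 mm^3/s


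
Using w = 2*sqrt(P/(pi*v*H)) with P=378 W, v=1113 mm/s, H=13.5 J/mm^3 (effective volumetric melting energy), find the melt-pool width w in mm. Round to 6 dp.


w = 2*sqrt(378/(pi*1113*13.5)) = 0.178973 mm


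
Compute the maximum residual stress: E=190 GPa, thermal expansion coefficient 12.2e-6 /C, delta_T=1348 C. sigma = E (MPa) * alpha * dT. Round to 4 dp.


sigma = 190*1000 * 12.2e-6 * 1348 = 3124.664 MPa


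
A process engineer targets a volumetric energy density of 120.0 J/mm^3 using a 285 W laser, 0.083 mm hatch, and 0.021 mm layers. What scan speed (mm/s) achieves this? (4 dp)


v = 285 / (120.0*0.083*0.021) = 1362.5932 mm/s


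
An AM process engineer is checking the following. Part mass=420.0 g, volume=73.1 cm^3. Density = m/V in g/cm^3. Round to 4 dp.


rho = 420.0 / 73.1 = 5.7456 g/cm^3


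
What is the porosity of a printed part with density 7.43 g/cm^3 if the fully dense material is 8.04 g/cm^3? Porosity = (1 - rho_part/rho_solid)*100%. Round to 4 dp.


Porosity = (1-7.43/8.04)*100 = 7.5871 %


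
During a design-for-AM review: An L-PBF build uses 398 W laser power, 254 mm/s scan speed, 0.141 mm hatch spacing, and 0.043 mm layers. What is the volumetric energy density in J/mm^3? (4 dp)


E = 398 / (254*0.141*0.043) = 258.4412 J/mm^3


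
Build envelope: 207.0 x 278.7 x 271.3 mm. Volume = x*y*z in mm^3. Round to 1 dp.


V = 207.0 * 278.7 * 271.3 = 15651541.2 mm^3


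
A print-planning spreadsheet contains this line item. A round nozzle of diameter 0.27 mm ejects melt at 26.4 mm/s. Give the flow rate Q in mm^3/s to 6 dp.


A = pi*(0.27/2)^2 = 0.05725553 mm^2
Q = 0.05725553 * 26.4 = 1.511546 mm^3/s


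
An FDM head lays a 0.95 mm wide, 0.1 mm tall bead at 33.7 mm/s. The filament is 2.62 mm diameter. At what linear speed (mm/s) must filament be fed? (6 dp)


Q = 0.95 * 0.1 * 33.7 = 3.2015 mm^3/s
A_fil = pi*(2.62/2)^2 = 5.39128715 mm^2
v_feed = 3.2015 / 5.39128715 = 0.593829 mm/s


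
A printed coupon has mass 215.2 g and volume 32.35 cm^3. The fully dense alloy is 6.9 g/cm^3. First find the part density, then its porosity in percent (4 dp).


rho_part = 215.2 / 32.35 = 6.65224111 g/cm^3
Porosity = (1 - 6.65224111/6.9)*100 = 3.5907 %


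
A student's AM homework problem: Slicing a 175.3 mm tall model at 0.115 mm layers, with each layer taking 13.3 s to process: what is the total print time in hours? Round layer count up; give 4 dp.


Layers = ceil(175.3/0.115) = 1525
t = 1525 * 13.3 / 3600 = 5.634 hrs


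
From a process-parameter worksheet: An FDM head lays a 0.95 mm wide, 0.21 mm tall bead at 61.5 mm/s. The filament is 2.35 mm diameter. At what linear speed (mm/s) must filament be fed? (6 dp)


Q = 0.95 * 0.21 * 61.5 = 12.26925 mm^3/s
A_fil = pi*(2.35/2)^2 = 4.33736136 mm^2
v_feed = 12.26925 / 4.33736136 = 2.828736 mm/s


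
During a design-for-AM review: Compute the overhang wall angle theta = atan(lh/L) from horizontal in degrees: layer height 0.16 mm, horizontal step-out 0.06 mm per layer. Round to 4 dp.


angle = atan(0.16/0.06) = 69.444 degrees


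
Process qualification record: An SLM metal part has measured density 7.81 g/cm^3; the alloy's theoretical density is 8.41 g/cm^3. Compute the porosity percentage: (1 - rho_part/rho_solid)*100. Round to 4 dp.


Porosity = (1-7.81/8.41)*100 = 7.1344 %


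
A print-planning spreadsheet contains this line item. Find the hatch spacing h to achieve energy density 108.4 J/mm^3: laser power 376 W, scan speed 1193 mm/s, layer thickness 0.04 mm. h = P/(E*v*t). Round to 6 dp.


h = 376 / (108.4*1193*0.04) = 0.072687 mm


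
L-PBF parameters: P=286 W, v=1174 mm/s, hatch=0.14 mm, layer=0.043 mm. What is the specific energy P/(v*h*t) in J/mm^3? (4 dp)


Build rate = 1174 * 0.14 * 0.043 = 7.06748 mm^3/s
SE = 286 / 7.06748 = 40.467 J/mm^3


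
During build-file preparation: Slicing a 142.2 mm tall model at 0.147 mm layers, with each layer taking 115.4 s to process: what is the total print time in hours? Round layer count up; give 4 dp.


Layers = ceil(142.2/0.147) = 968
t = 968 * 115.4 / 3600 = 31.0298 hrs


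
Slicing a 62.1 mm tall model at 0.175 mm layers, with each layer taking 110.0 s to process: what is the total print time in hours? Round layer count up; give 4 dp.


Layers = ceil(62.1/0.175) = 355
t = 355 * 110.0 / 3600 = 10.8472 hrs


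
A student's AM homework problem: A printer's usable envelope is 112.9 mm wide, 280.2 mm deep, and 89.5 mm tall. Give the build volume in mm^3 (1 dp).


V = 112.9 * 280.2 * 89.5 = 2831294.9 mm^3


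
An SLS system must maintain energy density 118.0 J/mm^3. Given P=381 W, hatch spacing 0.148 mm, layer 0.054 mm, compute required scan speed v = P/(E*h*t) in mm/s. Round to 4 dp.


v = 381 / (118.0*0.148*0.054) = 404.0057 mm/s


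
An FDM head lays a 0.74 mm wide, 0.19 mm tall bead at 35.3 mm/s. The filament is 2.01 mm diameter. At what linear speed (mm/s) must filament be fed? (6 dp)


Q = 0.74 * 0.19 * 35.3 = 4.96318 mm^3/s
A_fil = pi*(2.01/2)^2 = 3.17308712 mm^2
v_feed = 4.96318 / 3.17308712 = 1.564149 mm/s


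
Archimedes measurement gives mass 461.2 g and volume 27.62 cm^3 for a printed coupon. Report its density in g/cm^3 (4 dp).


rho = 461.2 / 27.62 = 16.698 g/cm^3


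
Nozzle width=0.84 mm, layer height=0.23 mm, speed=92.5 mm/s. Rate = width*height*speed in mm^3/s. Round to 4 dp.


Rate = 0.84 * 0.23 * 92.5 = 17.871 mm^3/s


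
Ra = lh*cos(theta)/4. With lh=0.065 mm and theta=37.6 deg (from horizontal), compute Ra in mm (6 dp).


Ra = 0.065 * cos(37.6) / 4 = 0.012875 mm


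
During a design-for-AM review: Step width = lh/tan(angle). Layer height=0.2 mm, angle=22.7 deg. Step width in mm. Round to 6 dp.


step = 0.2 / tan(22.7) = 0.478115 mm


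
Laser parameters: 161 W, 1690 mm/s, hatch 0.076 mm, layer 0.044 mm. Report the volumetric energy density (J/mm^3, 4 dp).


E = 161 / (1690*0.076*0.044) = 28.4887 J/mm^3


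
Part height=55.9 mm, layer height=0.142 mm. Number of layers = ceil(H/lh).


Layers = ceil(55.9/0.142) = 394


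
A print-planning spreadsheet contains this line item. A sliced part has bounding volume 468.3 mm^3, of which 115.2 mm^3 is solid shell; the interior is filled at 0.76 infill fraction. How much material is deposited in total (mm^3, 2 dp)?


V_infill = (468.3 - 115.2) * 0.76 = 268.36
V_total = 115.2 + 268.36 = 383.56 mm^3


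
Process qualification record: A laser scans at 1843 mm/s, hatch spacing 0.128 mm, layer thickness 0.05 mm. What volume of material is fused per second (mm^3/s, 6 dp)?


Rate = 1843 * 0.128 * 0.05 = 11.7952 mm^3/s


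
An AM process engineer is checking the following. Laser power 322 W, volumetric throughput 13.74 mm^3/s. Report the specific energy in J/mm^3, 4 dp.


SE = 322 / 13.74 = 23.4352 J/mm^3


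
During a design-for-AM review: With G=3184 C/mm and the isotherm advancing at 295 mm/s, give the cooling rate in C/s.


CR = 3184 * 295 = 939280 C/s


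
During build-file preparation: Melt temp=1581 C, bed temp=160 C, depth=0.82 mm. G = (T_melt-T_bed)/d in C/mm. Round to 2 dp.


G = (1581-160)/0.82 = 1732.93 C/mm


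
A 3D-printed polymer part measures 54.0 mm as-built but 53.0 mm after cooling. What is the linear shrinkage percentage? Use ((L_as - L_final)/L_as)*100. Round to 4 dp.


Shrinkage = ((54.0-53.0)/54.0)*100 = 1.8519 %


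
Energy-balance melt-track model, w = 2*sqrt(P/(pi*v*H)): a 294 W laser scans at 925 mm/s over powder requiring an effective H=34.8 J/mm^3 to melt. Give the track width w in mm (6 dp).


w = 2*sqrt(294/(pi*925*34.8)) = 0.107837 mm


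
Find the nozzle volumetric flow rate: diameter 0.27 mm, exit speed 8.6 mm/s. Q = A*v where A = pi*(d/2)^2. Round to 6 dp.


A = pi*(0.27/2)^2 = 0.05725553 mm^2
Q = 0.05725553 * 8.6 = 0.492398 mm^3/s


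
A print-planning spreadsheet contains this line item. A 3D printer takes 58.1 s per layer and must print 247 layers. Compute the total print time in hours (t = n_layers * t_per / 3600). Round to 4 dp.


t = 247 * 58.1 / 3600 = 3.9863 hrs


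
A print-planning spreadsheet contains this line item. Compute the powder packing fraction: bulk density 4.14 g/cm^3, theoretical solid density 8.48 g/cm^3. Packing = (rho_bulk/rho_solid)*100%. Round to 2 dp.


Packing = (4.14/8.48)*100 = 48.82 %


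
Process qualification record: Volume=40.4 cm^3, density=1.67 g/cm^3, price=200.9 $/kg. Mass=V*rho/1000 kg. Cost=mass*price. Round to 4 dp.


Mass = 40.4*1.67/1000 = 0.067468 kg
Cost = 0.067468 * 200.9 = 13.5543 $


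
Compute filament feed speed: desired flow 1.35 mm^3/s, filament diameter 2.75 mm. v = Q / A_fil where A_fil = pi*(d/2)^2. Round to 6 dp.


A = pi*(2.75/2)^2 = 5.939574
v = 1.35 / 5.939574 = 0.227289 mm/s


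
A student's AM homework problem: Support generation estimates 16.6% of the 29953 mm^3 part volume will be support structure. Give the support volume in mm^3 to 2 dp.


V_support = 29953 * 0.166 = 4972.2 mm^3


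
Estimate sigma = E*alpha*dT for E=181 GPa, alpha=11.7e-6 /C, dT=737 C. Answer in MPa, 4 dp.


sigma = 181*1000 * 11.7e-6 * 737 = 1560.7449 MPa


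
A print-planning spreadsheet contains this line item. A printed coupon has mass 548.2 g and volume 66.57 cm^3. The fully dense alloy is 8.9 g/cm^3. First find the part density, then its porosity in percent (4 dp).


rho_part = 548.2 / 66.57 = 8.23494066 g/cm^3
Porosity = (1 - 8.23494066/8.9)*100 = 7.4726 %


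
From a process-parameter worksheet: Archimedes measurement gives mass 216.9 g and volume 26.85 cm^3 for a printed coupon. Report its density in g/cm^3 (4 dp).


rho = 216.9 / 26.85 = 8.0782 g/cm^3


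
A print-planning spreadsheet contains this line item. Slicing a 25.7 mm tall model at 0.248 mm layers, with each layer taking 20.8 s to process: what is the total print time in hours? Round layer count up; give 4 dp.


Layers = ceil(25.7/0.248) = 104
t = 104 * 20.8 / 3600 = 0.6009 hrs


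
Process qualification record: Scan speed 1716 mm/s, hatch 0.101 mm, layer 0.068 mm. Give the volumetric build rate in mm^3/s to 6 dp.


Rate = 1716 * 0.101 * 0.068 = 11.785488 mm^3/s


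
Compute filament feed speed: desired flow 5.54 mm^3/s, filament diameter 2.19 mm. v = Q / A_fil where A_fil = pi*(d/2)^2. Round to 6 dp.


A = pi*(2.19/2)^2 = 3.766848
v = 5.54 / 3.766848 = 1.470726 mm/s


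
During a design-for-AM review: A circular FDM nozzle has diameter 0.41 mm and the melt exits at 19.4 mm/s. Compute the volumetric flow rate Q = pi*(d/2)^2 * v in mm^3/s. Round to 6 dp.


A = pi*(0.41/2)^2 = 0.13202543 mm^2
Q = 0.13202543 * 19.4 = 2.561293 mm^3/s


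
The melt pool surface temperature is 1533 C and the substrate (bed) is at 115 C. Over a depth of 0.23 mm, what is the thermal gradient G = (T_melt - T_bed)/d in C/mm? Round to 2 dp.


G = (1533-115)/0.23 = 6165.22 C/mm


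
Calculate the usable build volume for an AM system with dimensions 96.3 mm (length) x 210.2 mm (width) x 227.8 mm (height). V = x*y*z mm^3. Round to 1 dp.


V = 96.3 * 210.2 * 227.8 = 4611186.8 mm^3


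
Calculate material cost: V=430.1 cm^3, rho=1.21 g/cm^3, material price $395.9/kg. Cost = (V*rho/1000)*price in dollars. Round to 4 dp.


Mass = 430.1*1.21/1000 = 0.520421 kg
Cost = 0.520421 * 395.9 = 206.0347 $


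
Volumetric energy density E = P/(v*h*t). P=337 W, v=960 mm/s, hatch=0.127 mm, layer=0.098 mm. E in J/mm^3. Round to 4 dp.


E = 337 / (960*0.127*0.098) = 28.2052 J/mm^3


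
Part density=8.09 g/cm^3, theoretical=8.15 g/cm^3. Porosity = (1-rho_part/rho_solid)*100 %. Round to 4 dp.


Porosity = (1-8.09/8.15)*100 = 0.7362 %


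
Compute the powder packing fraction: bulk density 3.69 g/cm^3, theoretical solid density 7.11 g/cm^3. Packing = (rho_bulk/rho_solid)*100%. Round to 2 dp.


Packing = (3.69/7.11)*100 = 51.9 %


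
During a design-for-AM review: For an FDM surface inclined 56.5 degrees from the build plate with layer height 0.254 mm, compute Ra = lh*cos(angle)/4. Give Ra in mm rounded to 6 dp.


Ra = 0.254 * cos(56.5) / 4 = 0.035048 mm


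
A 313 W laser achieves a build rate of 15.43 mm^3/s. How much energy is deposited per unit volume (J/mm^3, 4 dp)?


SE = 313 / 15.43 = 20.2852 J/mm^3


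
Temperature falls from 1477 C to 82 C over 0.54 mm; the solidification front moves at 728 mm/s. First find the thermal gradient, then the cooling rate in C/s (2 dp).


G = (1477-82)/0.54 = 2583.33333333 C/mm
CR = 2583.33333333 * 728 = 1880666.67 C/s


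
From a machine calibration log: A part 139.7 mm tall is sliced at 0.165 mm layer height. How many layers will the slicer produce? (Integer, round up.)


Layers = ceil(139.7/0.165) = 847


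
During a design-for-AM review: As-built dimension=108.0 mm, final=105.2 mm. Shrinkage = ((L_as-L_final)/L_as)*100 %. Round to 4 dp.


Shrinkage = ((108.0-105.2)/108.0)*100 = 2.5926 %


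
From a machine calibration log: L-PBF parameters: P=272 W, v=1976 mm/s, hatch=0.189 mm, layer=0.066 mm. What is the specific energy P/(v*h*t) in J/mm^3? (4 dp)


Build rate = 1976 * 0.189 * 0.066 = 24.648624 mm^3/s
SE = 272 / 24.648624 = 11.0351 J/mm^3


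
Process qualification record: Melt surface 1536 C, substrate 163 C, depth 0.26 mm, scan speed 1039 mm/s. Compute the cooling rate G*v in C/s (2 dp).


G = (1536-163)/0.26 = 5280.76923077 C/mm
CR = 5280.76923077 * 1039 = 5486719.23 C/s


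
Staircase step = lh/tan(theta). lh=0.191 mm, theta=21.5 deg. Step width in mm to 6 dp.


step = 0.191 / tan(21.5) = 0.484882 mm


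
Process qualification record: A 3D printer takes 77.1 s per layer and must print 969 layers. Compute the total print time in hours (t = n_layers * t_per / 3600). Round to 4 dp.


t = 969 * 77.1 / 3600 = 20.7528 hrs


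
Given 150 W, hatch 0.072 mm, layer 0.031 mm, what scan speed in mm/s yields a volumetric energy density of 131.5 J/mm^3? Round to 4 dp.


v = 150 / (131.5*0.072*0.031) = 511.0593 mm/s


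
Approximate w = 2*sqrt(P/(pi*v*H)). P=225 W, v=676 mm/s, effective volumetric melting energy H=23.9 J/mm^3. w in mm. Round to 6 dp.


w = 2*sqrt(225/(pi*676*23.9)) = 0.13316 mm


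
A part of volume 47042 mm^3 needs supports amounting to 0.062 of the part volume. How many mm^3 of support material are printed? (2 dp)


V_support = 47042 * 0.062 = 2916.6 mm^3


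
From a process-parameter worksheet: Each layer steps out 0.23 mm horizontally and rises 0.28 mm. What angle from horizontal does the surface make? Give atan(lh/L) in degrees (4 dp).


angle = atan(0.28/0.23) = 50.5993 degrees


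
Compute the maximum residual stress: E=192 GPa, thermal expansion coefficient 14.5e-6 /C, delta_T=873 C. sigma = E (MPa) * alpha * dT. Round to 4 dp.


sigma = 192*1000 * 14.5e-6 * 873 = 2430.432 MPa


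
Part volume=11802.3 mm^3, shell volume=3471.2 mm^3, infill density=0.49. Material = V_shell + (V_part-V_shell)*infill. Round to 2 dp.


V_infill = (11802.3 - 3471.2) * 0.49 = 4082.24
V_total = 3471.2 + 4082.24 = 7553.44 mm^3


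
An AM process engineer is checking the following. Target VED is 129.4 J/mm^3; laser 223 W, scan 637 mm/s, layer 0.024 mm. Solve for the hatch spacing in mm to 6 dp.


h = 223 / (129.4*637*0.024) = 0.112725 mm


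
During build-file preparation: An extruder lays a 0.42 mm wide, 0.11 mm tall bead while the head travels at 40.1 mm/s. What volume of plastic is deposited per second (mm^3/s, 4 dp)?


Rate = 0.42 * 0.11 * 40.1 = 1.8526 mm^3/s


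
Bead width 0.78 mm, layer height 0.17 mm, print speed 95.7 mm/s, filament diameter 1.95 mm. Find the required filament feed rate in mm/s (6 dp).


Q = 0.78 * 0.17 * 95.7 = 12.68982 mm^3/s
A_fil = pi*(1.95/2)^2 = 2.98647652 mm^2
v_feed = 12.68982 / 2.98647652 = 4.249094 mm/s


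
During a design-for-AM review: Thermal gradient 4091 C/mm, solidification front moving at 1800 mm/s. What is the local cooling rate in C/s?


CR = 4091 * 1800 = 7363800 C/s


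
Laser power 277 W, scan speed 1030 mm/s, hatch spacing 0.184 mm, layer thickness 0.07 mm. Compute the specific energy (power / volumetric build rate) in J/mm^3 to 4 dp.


Build rate = 1030 * 0.184 * 0.07 = 13.2664 mm^3/s
SE = 277 / 13.2664 = 20.8798 J/mm^3


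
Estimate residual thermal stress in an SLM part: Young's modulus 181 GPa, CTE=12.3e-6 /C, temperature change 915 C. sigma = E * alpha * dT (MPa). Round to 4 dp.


sigma = 181*1000 * 12.3e-6 * 915 = 2037.0645 MPa


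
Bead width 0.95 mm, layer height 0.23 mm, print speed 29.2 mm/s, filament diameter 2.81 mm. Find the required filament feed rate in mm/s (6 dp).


Q = 0.95 * 0.23 * 29.2 = 6.3802 mm^3/s
A_fil = pi*(2.81/2)^2 = 6.20158244 mm^2
v_feed = 6.3802 / 6.20158244 = 1.028802 mm/s


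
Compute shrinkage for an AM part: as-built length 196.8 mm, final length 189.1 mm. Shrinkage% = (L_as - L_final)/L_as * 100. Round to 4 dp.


Shrinkage = ((196.8-189.1)/196.8)*100 = 3.9126 %


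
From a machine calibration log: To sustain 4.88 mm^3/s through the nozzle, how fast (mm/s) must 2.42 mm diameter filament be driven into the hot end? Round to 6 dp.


A = pi*(2.42/2)^2 = 4.599606
v = 4.88 / 4.599606 = 1.06096 mm/s


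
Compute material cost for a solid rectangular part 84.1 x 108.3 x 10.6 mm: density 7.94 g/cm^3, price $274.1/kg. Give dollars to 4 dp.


V = 84.1 * 108.3 * 10.6 = 96545.118 mm^3 = 96.545118 cm^3
Mass = 96.545118 * 7.94 / 1000 = 0.76656824 kg
Cost = 0.76656824 * 274.1 = 210.1164 $


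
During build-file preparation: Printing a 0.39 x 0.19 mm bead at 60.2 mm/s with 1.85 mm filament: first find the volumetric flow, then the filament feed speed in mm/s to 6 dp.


Q = 0.39 * 0.19 * 60.2 = 4.46082 mm^3/s
A_fil = pi*(1.85/2)^2 = 2.68802521 mm^2
v_feed = 4.46082 / 2.68802521 = 1.659516 mm/s


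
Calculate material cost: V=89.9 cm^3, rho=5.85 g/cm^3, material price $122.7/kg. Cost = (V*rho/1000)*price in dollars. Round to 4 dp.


Mass = 89.9*5.85/1000 = 0.525915 kg
Cost = 0.525915 * 122.7 = 64.5298 $


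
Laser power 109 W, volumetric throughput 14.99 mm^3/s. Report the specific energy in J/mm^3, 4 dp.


SE = 109 / 14.99 = 7.2715 J/mm^3


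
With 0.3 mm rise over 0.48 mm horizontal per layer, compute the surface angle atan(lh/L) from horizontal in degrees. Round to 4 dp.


angle = atan(0.3/0.48) = 32.0054 degrees


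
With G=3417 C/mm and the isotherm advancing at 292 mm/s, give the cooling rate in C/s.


CR = 3417 * 292 = 997764 C/s


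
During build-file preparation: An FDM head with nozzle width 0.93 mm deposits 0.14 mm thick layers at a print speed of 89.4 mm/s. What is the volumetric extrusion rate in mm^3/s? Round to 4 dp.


Rate = 0.93 * 0.14 * 89.4 = 11.6399 mm^3/s


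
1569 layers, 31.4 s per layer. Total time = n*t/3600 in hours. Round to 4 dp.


t = 1569 * 31.4 / 3600 = 13.6852 hrs


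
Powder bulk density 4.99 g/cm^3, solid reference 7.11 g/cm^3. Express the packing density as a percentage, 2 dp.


Packing = (4.99/7.11)*100 = 70.18 %


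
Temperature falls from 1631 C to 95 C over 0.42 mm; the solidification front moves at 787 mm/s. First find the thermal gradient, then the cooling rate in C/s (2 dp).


G = (1631-95)/0.42 = 3657.14285714 C/mm
CR = 3657.14285714 * 787 = 2878171.43 C/s


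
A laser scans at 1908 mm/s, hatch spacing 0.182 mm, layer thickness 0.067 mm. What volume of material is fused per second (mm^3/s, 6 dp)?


Rate = 1908 * 0.182 * 0.067 = 23.266152 mm^3/s


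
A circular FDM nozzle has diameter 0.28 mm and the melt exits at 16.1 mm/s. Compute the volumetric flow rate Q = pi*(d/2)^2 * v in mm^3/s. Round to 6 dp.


A = pi*(0.28/2)^2 = 0.06157522 mm^2
Q = 0.06157522 * 16.1 = 0.991361 mm^3/s


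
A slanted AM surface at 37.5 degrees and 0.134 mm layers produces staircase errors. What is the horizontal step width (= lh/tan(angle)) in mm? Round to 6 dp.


step = 0.134 / tan(37.5) = 0.174632 mm


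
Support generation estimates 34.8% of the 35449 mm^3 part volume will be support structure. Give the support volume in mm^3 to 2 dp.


V_support = 35449 * 0.348 = 12336.25 mm^3


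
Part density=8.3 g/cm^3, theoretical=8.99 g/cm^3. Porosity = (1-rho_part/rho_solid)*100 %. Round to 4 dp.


Porosity = (1-8.3/8.99)*100 = 7.6752 %


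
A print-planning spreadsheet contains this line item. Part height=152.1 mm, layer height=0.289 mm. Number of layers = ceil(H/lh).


Layers = ceil(152.1/0.289) = 527


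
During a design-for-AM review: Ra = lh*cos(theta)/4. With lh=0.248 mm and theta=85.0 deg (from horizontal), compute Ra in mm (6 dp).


Ra = 0.248 * cos(85.0) / 4 = 0.005404 mm


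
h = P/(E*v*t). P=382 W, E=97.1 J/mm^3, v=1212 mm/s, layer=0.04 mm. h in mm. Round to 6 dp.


h = 382 / (97.1*1212*0.04) = 0.081149 mm


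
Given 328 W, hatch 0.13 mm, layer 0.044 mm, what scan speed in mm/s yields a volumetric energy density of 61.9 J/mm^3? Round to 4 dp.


v = 328 / (61.9*0.13*0.044) = 926.3757 mm/s


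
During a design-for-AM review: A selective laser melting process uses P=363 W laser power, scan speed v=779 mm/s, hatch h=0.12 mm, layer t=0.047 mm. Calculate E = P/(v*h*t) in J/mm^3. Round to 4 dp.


E = 363 / (779*0.12*0.047) = 82.6209 J/mm^3


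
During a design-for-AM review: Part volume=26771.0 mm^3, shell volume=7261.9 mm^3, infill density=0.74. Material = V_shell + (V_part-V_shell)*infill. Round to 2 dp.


V_infill = (26771.0 - 7261.9) * 0.74 = 14436.73
V_total = 7261.9 + 14436.73 = 21698.63 mm^3


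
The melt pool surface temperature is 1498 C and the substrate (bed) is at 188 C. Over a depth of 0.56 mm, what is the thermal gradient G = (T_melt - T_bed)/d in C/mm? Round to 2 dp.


G = (1498-188)/0.56 = 2339.29 C/mm


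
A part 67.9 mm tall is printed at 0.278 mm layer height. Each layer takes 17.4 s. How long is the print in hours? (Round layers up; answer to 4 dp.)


Layers = ceil(67.9/0.278) = 245
t = 245 * 17.4 / 3600 = 1.1842 hrs


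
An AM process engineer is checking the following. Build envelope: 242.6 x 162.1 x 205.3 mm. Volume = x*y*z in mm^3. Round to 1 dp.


V = 242.6 * 162.1 * 205.3 = 8073516.9 mm^3


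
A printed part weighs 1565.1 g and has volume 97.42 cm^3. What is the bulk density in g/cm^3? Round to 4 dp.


rho = 1565.1 / 97.42 = 16.0655 g/cm^3


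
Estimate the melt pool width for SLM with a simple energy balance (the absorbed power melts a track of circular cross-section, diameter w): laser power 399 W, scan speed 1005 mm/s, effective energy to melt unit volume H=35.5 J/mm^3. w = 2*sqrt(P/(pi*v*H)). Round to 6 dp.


w = 2*sqrt(399/(pi*1005*35.5)) = 0.119329 mm


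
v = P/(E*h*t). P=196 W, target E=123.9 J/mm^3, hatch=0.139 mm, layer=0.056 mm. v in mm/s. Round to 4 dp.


v = 196 / (123.9*0.139*0.056) = 203.2272 mm/s


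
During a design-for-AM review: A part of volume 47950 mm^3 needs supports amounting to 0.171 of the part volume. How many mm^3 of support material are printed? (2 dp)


V_support = 47950 * 0.171 = 8199.45 mm^3


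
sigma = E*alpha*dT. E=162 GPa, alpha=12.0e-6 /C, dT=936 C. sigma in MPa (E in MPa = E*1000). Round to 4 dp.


sigma = 162*1000 * 12.0e-6 * 936 = 1819.584 MPa


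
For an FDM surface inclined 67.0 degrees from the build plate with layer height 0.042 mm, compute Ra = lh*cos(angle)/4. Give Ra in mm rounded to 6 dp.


Ra = 0.042 * cos(67.0) / 4 = 0.004103 mm


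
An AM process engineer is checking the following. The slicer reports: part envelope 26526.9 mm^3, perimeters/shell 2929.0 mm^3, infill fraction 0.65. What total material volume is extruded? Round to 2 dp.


V_infill = (26526.9 - 2929.0) * 0.65 = 15338.64
V_total = 2929.0 + 15338.64 = 18267.64 mm^3


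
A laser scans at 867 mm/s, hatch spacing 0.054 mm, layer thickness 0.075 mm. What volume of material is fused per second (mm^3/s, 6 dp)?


Rate = 867 * 0.054 * 0.075 = 3.51135 mm^3/s


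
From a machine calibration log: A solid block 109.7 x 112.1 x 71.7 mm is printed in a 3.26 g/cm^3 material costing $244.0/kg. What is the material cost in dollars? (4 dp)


V = 109.7 * 112.1 * 71.7 = 881721.429 mm^3 = 881.721429 cm^3
Mass = 881.721429 * 3.26 / 1000 = 2.87441186 kg
Cost = 2.87441186 * 244.0 = 701.3565 $


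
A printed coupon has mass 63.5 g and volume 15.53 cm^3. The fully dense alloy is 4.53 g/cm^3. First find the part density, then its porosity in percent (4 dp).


rho_part = 63.5 / 15.53 = 4.08886027 g/cm^3
Porosity = (1 - 4.08886027/4.53)*100 = 9.7382 %


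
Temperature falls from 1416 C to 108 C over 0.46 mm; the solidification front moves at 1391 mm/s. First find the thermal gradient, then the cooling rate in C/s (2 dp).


G = (1416-108)/0.46 = 2843.47826087 C/mm
CR = 2843.47826087 * 1391 = 3955278.26 C/s


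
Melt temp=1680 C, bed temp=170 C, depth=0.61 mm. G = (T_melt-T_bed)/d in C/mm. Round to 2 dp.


G = (1680-170)/0.61 = 2475.41 C/mm
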